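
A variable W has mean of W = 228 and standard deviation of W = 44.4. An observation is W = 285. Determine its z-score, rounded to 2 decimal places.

z = (W − mean of W) / standard deviation of W = (285 − 228) / 44.4 ≈ 1.28.

z = 1.28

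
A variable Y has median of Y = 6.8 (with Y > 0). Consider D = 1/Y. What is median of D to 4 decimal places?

1/Y is monotone on this domain, so median of D = 1/(6.8) ≈ 0.1471.

median of D = 0.1471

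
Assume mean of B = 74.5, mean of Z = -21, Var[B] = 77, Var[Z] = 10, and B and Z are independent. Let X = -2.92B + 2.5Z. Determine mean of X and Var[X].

mean of X = (-2.92)·mean of B + 2.5·mean of Z = (-2.92)·74.5 + 2.5·(-21) = -270.04.
Var[X] = a²·Var[B] + b²·Var[Z] + 2ab·Cov[B, Z] with a = -2.92, b = 2.5.
Independence gives Cov[B, Z] = 0.
= (-2.92)²·77 + 2.5²·10 + 2·(-2.92)·2.5·0
= 656.5328 + 62.5 + 0 = 719.0328.

mean of X = -270.04, Var[X] = 719.0328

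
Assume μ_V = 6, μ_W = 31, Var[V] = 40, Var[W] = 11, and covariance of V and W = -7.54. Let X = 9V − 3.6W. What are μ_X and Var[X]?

μ_X = -57.6, Var[X] = 3871.152

μ_X = 9·μ_V + (-3.6)·μ_W = 9·6 + (-3.6)·31 = -57.6.
Var[X] = a²·Var[V] + b²·Var[W] + 2ab·covariance of V and W with a = 9, b = -3.6.
= 9²·40 + (-3.6)²·11 + 2·9·(-3.6)·(-7.54)
= 3240 + 142.56 + 488.592 = 3871.152.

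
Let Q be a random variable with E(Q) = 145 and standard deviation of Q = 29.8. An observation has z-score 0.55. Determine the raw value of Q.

Q = E(Q) + z·standard deviation of Q = 145 + 0.55·29.8 = 161.39.

Q = 161.39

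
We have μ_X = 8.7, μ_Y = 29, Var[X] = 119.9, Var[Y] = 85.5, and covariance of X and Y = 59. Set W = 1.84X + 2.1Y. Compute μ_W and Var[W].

μ_W = 1.84·μ_X + 2.1·μ_Y = 1.84·8.7 + 2.1·29 = 76.908.
Var[W] = a²·Var[X] + b²·Var[Y] + 2ab·covariance of X and Y with a = 1.84, b = 2.1.
= 1.84²·119.9 + 2.1²·85.5 + 2·1.84·2.1·59
= 405.93344 + 377.055 + 455.952 = 1238.94044.

μ_W = 76.908, Var[W] = 1238.94044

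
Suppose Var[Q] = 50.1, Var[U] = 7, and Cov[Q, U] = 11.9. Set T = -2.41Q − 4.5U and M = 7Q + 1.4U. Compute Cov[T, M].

By bilinearity, Cov[T, M] = ac·Var[Q] + bd·Var[U] + (ad+bc)·Cov[Q, U], with a=-2.41, b=-4.5, c=7, d=1.4.
ac·Var[Q] = (-2.41)·7·50.1 = -845.187
bd·Var[U] = (-4.5)·1.4·7 = -44.1
(ad+bc)·Cov[Q, U] = (-34.874)·11.9 = -415.0006
Cov[T, M] = -845.187 + (-44.1) + (-415.0006) = -1304.2876.

Cov[T, M] = -1304.2876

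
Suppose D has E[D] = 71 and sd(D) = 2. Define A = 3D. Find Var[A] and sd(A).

Var[A] = 36, sd(A) = 6

A = 3D is linear with a = 3, b = 0.
Var[D] = 2² = 4.
Var[A] = a²·Var[D] = 3²·4 = 36.
sd(A) = |a|·sd(D) = |3|·2 = 6.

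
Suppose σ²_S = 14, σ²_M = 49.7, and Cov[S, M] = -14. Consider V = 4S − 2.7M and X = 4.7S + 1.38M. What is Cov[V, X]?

Cov[V, X] = 178.3978

By bilinearity, Cov[V, X] = ac·σ²_S + bd·σ²_M + (ad+bc)·Cov[S, M], with a=4, b=-2.7, c=4.7, d=1.38.
ac·σ²_S = 4·4.7·14 = 263.2
bd·σ²_M = (-2.7)·1.38·49.7 = -185.1822
(ad+bc)·Cov[S, M] = (-7.17)·(-14) = 100.38
Cov[V, X] = 263.2 + (-185.1822) + 100.38 = 178.3978.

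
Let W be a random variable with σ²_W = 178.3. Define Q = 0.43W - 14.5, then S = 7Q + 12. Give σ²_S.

σ²_Q = 0.43²·178.3 = 32.96767.
σ²_S = 7²·32.96767 = 1615.41583.

σ²_S = 1615.41583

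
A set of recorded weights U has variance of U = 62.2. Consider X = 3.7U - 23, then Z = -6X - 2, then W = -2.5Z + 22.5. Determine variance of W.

variance of X = 3.7²·62.2 = 851.518.
variance of Z = (-6)²·851.518 = 30654.648.
variance of W = (-2.5)²·30654.648 = 191591.55.

variance of W = 191591.55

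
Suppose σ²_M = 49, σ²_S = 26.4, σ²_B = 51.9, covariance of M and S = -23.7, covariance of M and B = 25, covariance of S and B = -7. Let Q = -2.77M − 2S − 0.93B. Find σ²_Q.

σ²_Q = a²·σ²_M + b²·σ²_S + c²·σ²_B + 2ab·covariance of M and S + 2ac·covariance of M and B + 2bc·covariance of S and B, with a = -2.77, b = -2, c = -0.93.
= 375.9721 + 105.6 + 44.88831 + (-262.596) + 128.805 + (-26.04)
= 366.62941.

σ²_Q = 366.62941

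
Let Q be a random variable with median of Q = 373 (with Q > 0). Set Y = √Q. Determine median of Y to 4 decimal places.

√Q is monotone on this domain, so median of Y = √(373) ≈ 19.3132.

median of Y = 19.3132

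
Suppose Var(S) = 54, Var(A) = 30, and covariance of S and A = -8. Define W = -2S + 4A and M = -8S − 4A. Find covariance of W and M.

By bilinearity, covariance of W and M = ac·Var(S) + bd·Var(A) + (ad+bc)·covariance of S and A, with a=-2, b=4, c=-8, d=-4.
ac·Var(S) = (-2)·(-8)·54 = 864
bd·Var(A) = 4·(-4)·30 = -480
(ad+bc)·covariance of S and A = (-24)·(-8) = 192
covariance of W and M = 864 + (-480) + 192 = 576.

covariance of W and M = 576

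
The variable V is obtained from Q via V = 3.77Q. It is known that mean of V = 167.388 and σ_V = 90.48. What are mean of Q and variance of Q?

From V = 3.77Q: mean of V = a·mean of Q + b, so mean of Q = (mean of V − b)/a = (167.388 − 0)/3.77 = 44.4.
variance of V = 90.48² = 8186.6304.
variance of V = a²·variance of Q, so variance of Q = 8186.6304/3.77² = 576.

mean of Q = 44.4, variance of Q = 576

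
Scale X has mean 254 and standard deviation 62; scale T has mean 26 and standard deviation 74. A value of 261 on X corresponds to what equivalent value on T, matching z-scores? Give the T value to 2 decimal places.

T = 34.35

z = (261 − 254)/62 ≈ 0.1129.
T = 26 + z·74 = 26 + (261 − 254)·74/62 ≈ 34.35.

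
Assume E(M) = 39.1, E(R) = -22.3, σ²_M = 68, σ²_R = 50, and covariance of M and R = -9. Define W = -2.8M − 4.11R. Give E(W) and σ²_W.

E(W) = -17.827, σ²_W = 1170.581

E(W) = (-2.8)·E(M) + (-4.11)·E(R) = (-2.8)·39.1 + (-4.11)·(-22.3) = -17.827.
σ²_W = a²·σ²_M + b²·σ²_R + 2ab·covariance of M and R with a = -2.8, b = -4.11.
= (-2.8)²·68 + (-4.11)²·50 + 2·(-2.8)·(-4.11)·(-9)
= 533.12 + 844.605 + (-207.144) = 1170.581.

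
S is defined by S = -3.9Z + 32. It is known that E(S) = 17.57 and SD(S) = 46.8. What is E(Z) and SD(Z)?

E(Z) = 3.7, SD(Z) = 12

From S = -3.9Z + 32: E(S) = a·E(Z) + b, so E(Z) = (E(S) − b)/a = (17.57 − 32)/(-3.9) = 3.7.
SD(S) = |a|·SD(Z), so SD(Z) = 46.8/|-3.9| = 12.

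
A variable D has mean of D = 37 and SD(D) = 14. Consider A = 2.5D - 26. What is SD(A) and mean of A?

SD(A) = 35, mean of A = 66.5

A = 2.5D - 26 is linear with a = 2.5, b = -26.
SD(A) = |a|·SD(D) = |2.5|·14 = 35.
mean of A = a·mean of D + b = 2.5·37 + (-26) = 66.5.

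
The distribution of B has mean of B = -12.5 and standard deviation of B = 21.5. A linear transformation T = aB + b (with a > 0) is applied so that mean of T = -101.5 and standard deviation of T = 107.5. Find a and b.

a = 5, b = -39

standard deviation of T = a·standard deviation of B (a > 0), so a = 107.5/21.5 = 5.
mean of T = a·mean of B + b, so b = -101.5 − 5·(-12.5) = -39.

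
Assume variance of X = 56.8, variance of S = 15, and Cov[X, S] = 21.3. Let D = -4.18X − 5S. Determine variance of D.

variance of D = a²·variance of X + b²·variance of S + 2ab·Cov[X, S] with a = -4.18, b = -5.
= (-4.18)²·56.8 + (-5)²·15 + 2·(-4.18)·(-5)·21.3
= 992.43232 + 375 + 890.34 = 2257.77232.

variance of D = 2257.77232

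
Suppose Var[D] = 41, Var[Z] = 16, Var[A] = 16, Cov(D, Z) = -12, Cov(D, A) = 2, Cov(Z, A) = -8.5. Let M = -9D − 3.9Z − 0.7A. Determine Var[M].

Var[M] = 2708.59

Var[M] = a²·Var[D] + b²·Var[Z] + c²·Var[A] + 2ab·Cov(D, Z) + 2ac·Cov(D, A) + 2bc·Cov(Z, A), with a = -9, b = -3.9, c = -0.7.
= 3321 + 243.36 + 7.84 + (-842.4) + 25.2 + (-46.41)
= 2708.59.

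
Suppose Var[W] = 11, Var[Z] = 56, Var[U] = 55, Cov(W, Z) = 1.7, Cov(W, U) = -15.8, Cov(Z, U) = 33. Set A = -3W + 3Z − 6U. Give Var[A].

Var[A] = 795.6

Var[A] = a²·Var[W] + b²·Var[Z] + c²·Var[U] + 2ab·Cov(W, Z) + 2ac·Cov(W, U) + 2bc·Cov(Z, U), with a = -3, b = 3, c = -6.
= 99 + 504 + 1980 + (-30.6) + (-568.8) + (-1188)
= 795.6.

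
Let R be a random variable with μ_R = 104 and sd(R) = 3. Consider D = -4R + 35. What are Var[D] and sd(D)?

Var[D] = 144, sd(D) = 12

D = -4R + 35 is linear with a = -4, b = 35.
Var[R] = 3² = 9.
Var[D] = a²·Var[R] = (-4)²·9 = 144 (the additive constant 35 does not affect variance).
sd(D) = |a|·sd(R) = |-4|·3 = 12.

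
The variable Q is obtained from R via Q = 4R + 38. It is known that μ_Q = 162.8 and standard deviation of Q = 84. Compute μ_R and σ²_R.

From Q = 4R + 38: μ_Q = a·μ_R + b, so μ_R = (μ_Q − b)/a = (162.8 − 38)/4 = 31.2.
σ²_Q = 84² = 7056.
σ²_Q = a²·σ²_R, so σ²_R = 7056/4² = 441.

μ_R = 31.2, σ²_R = 441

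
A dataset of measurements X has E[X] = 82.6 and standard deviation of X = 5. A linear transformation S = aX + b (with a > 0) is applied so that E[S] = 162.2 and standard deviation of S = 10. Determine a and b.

standard deviation of S = a·standard deviation of X (a > 0), so a = 10/5 = 2.
E[S] = a·E[X] + b, so b = 162.2 − 2·82.6 = -3.

a = 2, b = -3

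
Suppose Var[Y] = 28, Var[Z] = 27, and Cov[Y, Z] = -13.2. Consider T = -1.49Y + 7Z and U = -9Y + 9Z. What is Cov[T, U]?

By bilinearity, Cov[T, U] = ac·Var[Y] + bd·Var[Z] + (ad+bc)·Cov[Y, Z], with a=-1.49, b=7, c=-9, d=9.
ac·Var[Y] = (-1.49)·(-9)·28 = 375.48
bd·Var[Z] = 7·9·27 = 1701
(ad+bc)·Cov[Y, Z] = (-76.41)·(-13.2) = 1008.612
Cov[T, U] = 375.48 + 1701 + 1008.612 = 3085.092.

Cov[T, U] = 3085.092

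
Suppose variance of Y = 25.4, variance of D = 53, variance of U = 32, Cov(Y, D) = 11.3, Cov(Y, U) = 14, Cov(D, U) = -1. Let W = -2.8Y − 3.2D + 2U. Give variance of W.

variance of W = 928.352

variance of W = a²·variance of Y + b²·variance of D + c²·variance of U + 2ab·Cov(Y, D) + 2ac·Cov(Y, U) + 2bc·Cov(D, U), with a = -2.8, b = -3.2, c = 2.
= 199.136 + 542.72 + 128 + 202.496 + (-156.8) + 12.8
= 928.352.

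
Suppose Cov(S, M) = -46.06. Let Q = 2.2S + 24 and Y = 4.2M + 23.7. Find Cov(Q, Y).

Cov(Q, Y) = -425.5944

Cov(Q, Y) = a·c·Cov(S, M) = 2.2·4.2·(-46.06) = -425.5944. Additive constants drop out.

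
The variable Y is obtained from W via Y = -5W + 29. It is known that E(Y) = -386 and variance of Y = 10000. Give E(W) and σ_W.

E(W) = 83, σ_W = 20

From Y = -5W + 29: E(Y) = a·E(W) + b, so E(W) = (E(Y) − b)/a = (-386 − 29)/(-5) = 83.
σ_Y = √10000 = 100.
σ_Y = |a|·σ_W, so σ_W = 100/|-5| = 20.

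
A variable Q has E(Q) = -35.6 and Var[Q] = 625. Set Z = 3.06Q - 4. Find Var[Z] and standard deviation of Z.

Var[Z] = 5852.25, standard deviation of Z = 76.5

Z = 3.06Q - 4 is linear with a = 3.06, b = -4.
Var[Z] = a²·Var[Q] = 3.06²·625 = 5852.25 (the additive constant -4 does not affect variance).
standard deviation of Q = √625 = 25.
standard deviation of Z = |a|·standard deviation of Q = |3.06|·25 = 76.5.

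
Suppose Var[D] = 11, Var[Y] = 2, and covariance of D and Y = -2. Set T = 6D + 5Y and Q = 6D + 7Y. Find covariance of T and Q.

By bilinearity, covariance of T and Q = ac·Var[D] + bd·Var[Y] + (ad+bc)·covariance of D and Y, with a=6, b=5, c=6, d=7.
ac·Var[D] = 6·6·11 = 396
bd·Var[Y] = 5·7·2 = 70
(ad+bc)·covariance of D and Y = (72)·(-2) = -144
covariance of T and Q = 396 + 70 + (-144) = 322.

covariance of T and Q = 322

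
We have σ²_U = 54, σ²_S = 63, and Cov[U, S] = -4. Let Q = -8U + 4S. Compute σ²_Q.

σ²_Q = a²·σ²_U + b²·σ²_S + 2ab·Cov[U, S] with a = -8, b = 4.
= (-8)²·54 + 4²·63 + 2·(-8)·4·(-4)
= 3456 + 1008 + 256 = 4720.

σ²_Q = 4720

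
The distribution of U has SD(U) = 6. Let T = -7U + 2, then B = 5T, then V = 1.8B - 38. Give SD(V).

SD(T) = |-7|·6 = 42.
SD(B) = |5|·42 = 210.
SD(V) = |1.8|·210 = 378.

SD(V) = 378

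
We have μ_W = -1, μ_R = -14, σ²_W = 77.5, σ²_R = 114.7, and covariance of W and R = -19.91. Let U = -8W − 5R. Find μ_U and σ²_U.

μ_U = (-8)·μ_W + (-5)·μ_R = (-8)·(-1) + (-5)·(-14) = 78.
σ²_U = a²·σ²_W + b²·σ²_R + 2ab·covariance of W and R with a = -8, b = -5.
= (-8)²·77.5 + (-5)²·114.7 + 2·(-8)·(-5)·(-19.91)
= 4960 + 2867.5 + (-1592.8) = 6234.7.

μ_U = 78, σ²_U = 6234.7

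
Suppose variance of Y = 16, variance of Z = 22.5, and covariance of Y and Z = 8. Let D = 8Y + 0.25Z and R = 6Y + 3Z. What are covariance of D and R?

By bilinearity, covariance of D and R = ac·variance of Y + bd·variance of Z + (ad+bc)·covariance of Y and Z, with a=8, b=0.25, c=6, d=3.
ac·variance of Y = 8·6·16 = 768
bd·variance of Z = 0.25·3·22.5 = 16.875
(ad+bc)·covariance of Y and Z = (25.5)·8 = 204
covariance of D and R = 768 + 16.875 + 204 = 988.875.

covariance of D and R = 988.875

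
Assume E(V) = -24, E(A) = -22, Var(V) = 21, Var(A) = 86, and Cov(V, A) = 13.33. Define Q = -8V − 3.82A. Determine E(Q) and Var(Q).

E(Q) = 276.04, Var(Q) = 3413.676

E(Q) = (-8)·E(V) + (-3.82)·E(A) = (-8)·(-24) + (-3.82)·(-22) = 276.04.
Var(Q) = a²·Var(V) + b²·Var(A) + 2ab·Cov(V, A) with a = -8, b = -3.82.
= (-8)²·21 + (-3.82)²·86 + 2·(-8)·(-3.82)·13.33
= 1344 + 1254.9464 + 814.7296 = 3413.676.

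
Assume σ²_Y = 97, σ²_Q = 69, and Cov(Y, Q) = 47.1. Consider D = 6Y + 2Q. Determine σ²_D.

σ²_D = 4898.4

σ²_D = a²·σ²_Y + b²·σ²_Q + 2ab·Cov(Y, Q) with a = 6, b = 2.
= 6²·97 + 2²·69 + 2·6·2·47.1
= 3492 + 276 + 1130.4 = 4898.4.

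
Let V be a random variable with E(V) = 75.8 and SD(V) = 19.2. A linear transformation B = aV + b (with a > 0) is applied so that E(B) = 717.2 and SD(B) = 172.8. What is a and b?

SD(B) = a·SD(V) (a > 0), so a = 172.8/19.2 = 9.
E(B) = a·E(V) + b, so b = 717.2 − 9·75.8 = 35.

a = 9, b = 35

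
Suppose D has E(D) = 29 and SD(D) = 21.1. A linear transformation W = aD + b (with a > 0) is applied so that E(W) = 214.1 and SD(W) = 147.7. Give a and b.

SD(W) = a·SD(D) (a > 0), so a = 147.7/21.1 = 7.
E(W) = a·E(D) + b, so b = 214.1 − 7·29 = 11.1.

a = 7, b = 11.1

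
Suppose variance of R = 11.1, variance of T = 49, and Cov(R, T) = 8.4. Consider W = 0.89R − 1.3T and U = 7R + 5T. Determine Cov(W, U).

By bilinearity, Cov(W, U) = ac·variance of R + bd·variance of T + (ad+bc)·Cov(R, T), with a=0.89, b=-1.3, c=7, d=5.
ac·variance of R = 0.89·7·11.1 = 69.153
bd·variance of T = (-1.3)·5·49 = -318.5
(ad+bc)·Cov(R, T) = (-4.65)·8.4 = -39.06
Cov(W, U) = 69.153 + (-318.5) + (-39.06) = -288.407.

Cov(W, U) = -288.407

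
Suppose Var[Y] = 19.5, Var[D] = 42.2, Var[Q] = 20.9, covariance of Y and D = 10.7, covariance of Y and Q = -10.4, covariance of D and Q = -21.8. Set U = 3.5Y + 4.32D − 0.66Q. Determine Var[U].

Var[U] = a²·Var[Y] + b²·Var[D] + c²·Var[Q] + 2ab·covariance of Y and D + 2ac·covariance of Y and Q + 2bc·covariance of D and Q, with a = 3.5, b = 4.32, c = -0.66.
= 238.875 + 787.55328 + 9.10404 + 323.568 + 48.048 + 124.31232
= 1531.46064.

Var[U] = 1531.46064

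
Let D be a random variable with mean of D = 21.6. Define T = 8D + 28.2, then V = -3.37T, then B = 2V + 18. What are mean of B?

mean of T = 8·21.6 + 28.2 = 201.
mean of V = (-3.37)·201 = -677.37.
mean of B = 2·(-677.37) + 18 = -1336.74.

mean of B = -1336.74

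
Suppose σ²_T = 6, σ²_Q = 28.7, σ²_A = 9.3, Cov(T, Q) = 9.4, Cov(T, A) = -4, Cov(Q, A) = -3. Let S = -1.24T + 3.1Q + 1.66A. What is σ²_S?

σ²_S = 223.98368

σ²_S = a²·σ²_T + b²·σ²_Q + c²·σ²_A + 2ab·Cov(T, Q) + 2ac·Cov(T, A) + 2bc·Cov(Q, A), with a = -1.24, b = 3.1, c = 1.66.
= 9.2256 + 275.807 + 25.62708 + (-72.2672) + 16.4672 + (-30.876)
= 223.98368.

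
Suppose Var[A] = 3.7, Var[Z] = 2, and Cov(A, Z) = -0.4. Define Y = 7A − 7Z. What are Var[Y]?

Var[Y] = a²·Var[A] + b²·Var[Z] + 2ab·Cov(A, Z) with a = 7, b = -7.
= 7²·3.7 + (-7)²·2 + 2·7·(-7)·(-0.4)
= 181.3 + 98 + 39.2 = 318.5.

Var[Y] = 318.5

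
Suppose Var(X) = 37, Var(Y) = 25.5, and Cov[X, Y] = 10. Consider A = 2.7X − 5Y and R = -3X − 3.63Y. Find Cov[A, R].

By bilinearity, Cov[A, R] = ac·Var(X) + bd·Var(Y) + (ad+bc)·Cov[X, Y], with a=2.7, b=-5, c=-3, d=-3.63.
ac·Var(X) = 2.7·(-3)·37 = -299.7
bd·Var(Y) = (-5)·(-3.63)·25.5 = 462.825
(ad+bc)·Cov[X, Y] = (5.199)·10 = 51.99
Cov[A, R] = -299.7 + 462.825 + 51.99 = 215.115.

Cov[A, R] = 215.115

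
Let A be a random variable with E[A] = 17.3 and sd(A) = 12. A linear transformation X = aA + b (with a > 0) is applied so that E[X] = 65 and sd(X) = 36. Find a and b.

sd(X) = a·sd(A) (a > 0), so a = 36/12 = 3.
E[X] = a·E[A] + b, so b = 65 − 3·17.3 = 13.1.

a = 3, b = 13.1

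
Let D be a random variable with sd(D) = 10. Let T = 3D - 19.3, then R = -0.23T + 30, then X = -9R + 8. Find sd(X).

sd(X) = 62.1

sd(T) = |3|·10 = 30.
sd(R) = |-0.23|·30 = 6.9.
sd(X) = |-9|·6.9 = 62.1.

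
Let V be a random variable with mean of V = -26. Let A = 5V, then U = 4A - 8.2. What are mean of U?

mean of U = -528.2

mean of A = 5·(-26) = -130.
mean of U = 4·(-130) + (-8.2) = -528.2.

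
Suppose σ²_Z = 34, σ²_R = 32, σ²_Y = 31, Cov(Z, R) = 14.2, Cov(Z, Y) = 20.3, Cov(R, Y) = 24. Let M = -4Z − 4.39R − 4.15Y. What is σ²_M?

σ²_M = a²·σ²_Z + b²·σ²_R + c²·σ²_Y + 2ab·Cov(Z, R) + 2ac·Cov(Z, Y) + 2bc·Cov(R, Y), with a = -4, b = -4.39, c = -4.15.
= 544 + 616.7072 + 533.8975 + 498.704 + 673.96 + 874.488
= 3741.7567.

σ²_M = 3741.7567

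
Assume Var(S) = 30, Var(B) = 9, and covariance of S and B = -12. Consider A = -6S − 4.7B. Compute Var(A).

Var(A) = 602.01

Var(A) = a²·Var(S) + b²·Var(B) + 2ab·covariance of S and B with a = -6, b = -4.7.
= (-6)²·30 + (-4.7)²·9 + 2·(-6)·(-4.7)·(-12)
= 1080 + 198.81 + (-676.8) = 602.01.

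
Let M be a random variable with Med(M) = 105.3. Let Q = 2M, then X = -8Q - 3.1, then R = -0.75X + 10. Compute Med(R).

Med(Q) = 2·105.3 = 210.6.
Med(X) = (-8)·210.6 + (-3.1) = -1687.9.
Med(R) = (-0.75)·(-1687.9) + 10 = 1275.925.

Med(R) = 1275.925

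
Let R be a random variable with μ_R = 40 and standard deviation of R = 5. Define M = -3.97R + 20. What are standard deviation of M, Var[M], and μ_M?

standard deviation of M = 19.85, Var[M] = 394.0225, μ_M = -138.8

M = -3.97R + 20 is linear with a = -3.97, b = 20.
standard deviation of M = |a|·standard deviation of R = |-3.97|·5 = 19.85.
Var[R] = 5² = 25.
Var[M] = a²·Var[R] = (-3.97)²·25 = 394.0225 (the additive constant 20 does not affect variance).
μ_M = a·μ_R + b = (-3.97)·40 + 20 = -138.8.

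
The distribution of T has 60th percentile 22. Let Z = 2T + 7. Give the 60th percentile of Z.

Since a = 2 > 0 the transformation is increasing, so the 60th percentile of Z = a·(P_{60} of T) + b = 2·22 + 7 = 51.

60th percentile of Z = 51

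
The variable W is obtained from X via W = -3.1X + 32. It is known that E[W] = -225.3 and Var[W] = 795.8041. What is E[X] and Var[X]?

E[X] = 83, Var[X] = 82.81

From W = -3.1X + 32: E[W] = a·E[X] + b, so E[X] = (E[W] − b)/a = (-225.3 − 32)/(-3.1) = 83.
Var[W] = a²·Var[X], so Var[X] = 795.8041/(-3.1)² = 82.81.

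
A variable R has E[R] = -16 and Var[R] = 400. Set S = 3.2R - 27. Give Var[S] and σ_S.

S = 3.2R - 27 is linear with a = 3.2, b = -27.
Var[S] = a²·Var[R] = 3.2²·400 = 4096 (the additive constant -27 does not affect variance).
σ_R = √400 = 20.
σ_S = |a|·σ_R = |3.2|·20 = 64.

Var[S] = 4096, σ_S = 64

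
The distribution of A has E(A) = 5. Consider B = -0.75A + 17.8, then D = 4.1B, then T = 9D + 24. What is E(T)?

E(T) = 542.445

E(B) = (-0.75)·5 + 17.8 = 14.05.
E(D) = 4.1·14.05 = 57.605.
E(T) = 9·57.605 + 24 = 542.445.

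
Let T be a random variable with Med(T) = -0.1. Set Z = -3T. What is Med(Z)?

Med(Z) = 0.3

A linear map preserves order up to sign, so Med(Z) = a·Med(T) + b = (-3)·(-0.1) = 0.3.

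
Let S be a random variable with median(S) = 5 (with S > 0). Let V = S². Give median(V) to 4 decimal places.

median(V) = 25

S² is monotone on this domain, so median(V) = square(5) = 25.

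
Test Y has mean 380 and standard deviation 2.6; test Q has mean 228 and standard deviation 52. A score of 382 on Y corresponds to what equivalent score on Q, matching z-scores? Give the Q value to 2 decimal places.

Q = 268.00

z = (382 − 380)/2.6 ≈ 0.7692.
Q = 228 + z·52 = 228 + (382 − 380)·52/2.6 = 268.00.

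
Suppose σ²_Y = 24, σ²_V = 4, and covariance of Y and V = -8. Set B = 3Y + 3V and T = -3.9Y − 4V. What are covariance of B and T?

covariance of B and T = -139.2

By bilinearity, covariance of B and T = ac·σ²_Y + bd·σ²_V + (ad+bc)·covariance of Y and V, with a=3, b=3, c=-3.9, d=-4.
ac·σ²_Y = 3·(-3.9)·24 = -280.8
bd·σ²_V = 3·(-4)·4 = -48
(ad+bc)·covariance of Y and V = (-23.7)·(-8) = 189.6
covariance of B and T = -280.8 + (-48) + 189.6 = -139.2.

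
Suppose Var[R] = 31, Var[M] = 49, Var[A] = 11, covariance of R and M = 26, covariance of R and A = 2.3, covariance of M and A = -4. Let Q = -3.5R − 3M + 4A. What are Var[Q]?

Var[Q] = a²·Var[R] + b²·Var[M] + c²·Var[A] + 2ab·covariance of R and M + 2ac·covariance of R and A + 2bc·covariance of M and A, with a = -3.5, b = -3, c = 4.
= 379.75 + 441 + 176 + 546 + (-64.4) + 96
= 1574.35.

Var[Q] = 1574.35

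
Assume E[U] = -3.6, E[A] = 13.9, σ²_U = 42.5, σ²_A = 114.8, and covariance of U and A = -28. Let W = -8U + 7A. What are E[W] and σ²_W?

E[W] = (-8)·E[U] + 7·E[A] = (-8)·(-3.6) + 7·13.9 = 126.1.
σ²_W = a²·σ²_U + b²·σ²_A + 2ab·covariance of U and A with a = -8, b = 7.
= (-8)²·42.5 + 7²·114.8 + 2·(-8)·7·(-28)
= 2720 + 5625.2 + 3136 = 11481.2.

E[W] = 126.1, σ²_W = 11481.2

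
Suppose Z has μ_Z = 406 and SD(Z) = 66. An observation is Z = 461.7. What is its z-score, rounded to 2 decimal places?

z = 0.84

z = (Z − μ_Z) / SD(Z) = (461.7 − 406) / 66 ≈ 0.84.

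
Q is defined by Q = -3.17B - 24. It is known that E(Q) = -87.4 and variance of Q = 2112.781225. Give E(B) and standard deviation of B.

From Q = -3.17B - 24: E(Q) = a·E(B) + b, so E(B) = (E(Q) − b)/a = (-87.4 − (-24))/(-3.17) = 20.
standard deviation of Q = √2112.781225 = 45.965.
standard deviation of Q = |a|·standard deviation of B, so standard deviation of B = 45.965/|-3.17| = 14.5.

E(B) = 20, standard deviation of B = 14.5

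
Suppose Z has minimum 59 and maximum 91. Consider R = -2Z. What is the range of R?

Range(R) = 64

Range of Z = 91 − 59 = 32.
Range(R) = |a|·Range(Z) = |-2|·32 = 64.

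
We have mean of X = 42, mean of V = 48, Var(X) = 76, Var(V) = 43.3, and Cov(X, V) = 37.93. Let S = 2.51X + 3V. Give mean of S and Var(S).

mean of S = 249.42, Var(S) = 1439.7334

mean of S = 2.51·mean of X + 3·mean of V = 2.51·42 + 3·48 = 249.42.
Var(S) = a²·Var(X) + b²·Var(V) + 2ab·Cov(X, V) with a = 2.51, b = 3.
= 2.51²·76 + 3²·43.3 + 2·2.51·3·37.93
= 478.8076 + 389.7 + 571.2258 = 1439.7334.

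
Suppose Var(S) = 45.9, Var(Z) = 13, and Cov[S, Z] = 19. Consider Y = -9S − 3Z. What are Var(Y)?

Var(Y) = a²·Var(S) + b²·Var(Z) + 2ab·Cov[S, Z] with a = -9, b = -3.
= (-9)²·45.9 + (-3)²·13 + 2·(-9)·(-3)·19
= 3717.9 + 117 + 1026 = 4860.9.

Var(Y) = 4860.9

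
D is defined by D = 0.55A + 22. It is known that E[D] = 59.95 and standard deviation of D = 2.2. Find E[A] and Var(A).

From D = 0.55A + 22: E[D] = a·E[A] + b, so E[A] = (E[D] − b)/a = (59.95 − 22)/0.55 = 69.
Var(D) = 2.2² = 4.84.
Var(D) = a²·Var(A), so Var(A) = 4.84/0.55² = 16.

E[A] = 69, Var(A) = 16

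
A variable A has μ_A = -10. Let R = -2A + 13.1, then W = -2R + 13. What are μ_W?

μ_W = -53.2

μ_R = (-2)·(-10) + 13.1 = 33.1.
μ_W = (-2)·33.1 + 13 = -53.2.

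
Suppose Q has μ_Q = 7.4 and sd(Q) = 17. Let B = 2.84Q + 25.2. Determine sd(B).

sd(B) = 48.28

B = 2.84Q + 25.2 is linear with a = 2.84, b = 25.2.
sd(B) = |a|·sd(Q) = |2.84|·17 = 48.28.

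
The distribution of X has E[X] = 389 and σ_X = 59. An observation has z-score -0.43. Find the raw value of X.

X = E[X] + z·σ_X = 389 + (-0.43)·59 = 363.63.

X = 363.63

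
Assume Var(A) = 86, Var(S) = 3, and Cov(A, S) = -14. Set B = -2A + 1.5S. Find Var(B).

Var(B) = a²·Var(A) + b²·Var(S) + 2ab·Cov(A, S) with a = -2, b = 1.5.
= (-2)²·86 + 1.5²·3 + 2·(-2)·1.5·(-14)
= 344 + 6.75 + 84 = 434.75.

Var(B) = 434.75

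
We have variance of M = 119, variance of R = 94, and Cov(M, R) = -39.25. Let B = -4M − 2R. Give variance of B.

variance of B = a²·variance of M + b²·variance of R + 2ab·Cov(M, R) with a = -4, b = -2.
= (-4)²·119 + (-2)²·94 + 2·(-4)·(-2)·(-39.25)
= 1904 + 376 + (-628) = 1652.

variance of B = 1652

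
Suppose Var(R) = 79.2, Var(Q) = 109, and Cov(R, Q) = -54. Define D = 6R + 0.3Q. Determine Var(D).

Var(D) = 2666.61

Var(D) = a²·Var(R) + b²·Var(Q) + 2ab·Cov(R, Q) with a = 6, b = 0.3.
= 6²·79.2 + 0.3²·109 + 2·6·0.3·(-54)
= 2851.2 + 9.81 + (-194.4) = 2666.61.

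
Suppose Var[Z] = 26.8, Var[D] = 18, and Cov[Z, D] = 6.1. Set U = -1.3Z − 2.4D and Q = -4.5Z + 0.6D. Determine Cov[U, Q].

By bilinearity, Cov[U, Q] = ac·Var[Z] + bd·Var[D] + (ad+bc)·Cov[Z, D], with a=-1.3, b=-2.4, c=-4.5, d=0.6.
ac·Var[Z] = (-1.3)·(-4.5)·26.8 = 156.78
bd·Var[D] = (-2.4)·0.6·18 = -25.92
(ad+bc)·Cov[Z, D] = (10.02)·6.1 = 61.122
Cov[U, Q] = 156.78 + (-25.92) + 61.122 = 191.982.

Cov[U, Q] = 191.982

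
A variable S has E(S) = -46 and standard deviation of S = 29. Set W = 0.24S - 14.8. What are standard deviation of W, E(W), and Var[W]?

standard deviation of W = 6.96, E(W) = -25.84, Var[W] = 48.4416

W = 0.24S - 14.8 is linear with a = 0.24, b = -14.8.
standard deviation of W = |a|·standard deviation of S = |0.24|·29 = 6.96.
E(W) = a·E(S) + b = 0.24·(-46) + (-14.8) = -25.84.
Var[S] = 29² = 841.
Var[W] = a²·Var[S] = 0.24²·841 = 48.4416 (the additive constant -14.8 does not affect variance).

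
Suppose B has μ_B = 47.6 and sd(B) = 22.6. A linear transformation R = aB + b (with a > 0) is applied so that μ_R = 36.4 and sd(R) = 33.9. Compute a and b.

a = 1.5, b = -35

sd(R) = a·sd(B) (a > 0), so a = 33.9/22.6 = 1.5.
μ_R = a·μ_B + b, so b = 36.4 − 1.5·47.6 = -35.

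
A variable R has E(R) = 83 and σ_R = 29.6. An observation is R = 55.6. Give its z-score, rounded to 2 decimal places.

z = -0.93

z = (R − E(R)) / σ_R = (55.6 − 83) / 29.6 ≈ -0.93.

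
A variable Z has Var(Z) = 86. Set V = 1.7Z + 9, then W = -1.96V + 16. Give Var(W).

Var(W) = 954.791264

Var(V) = 1.7²·86 = 248.54.
Var(W) = (-1.96)²·248.54 = 954.791264.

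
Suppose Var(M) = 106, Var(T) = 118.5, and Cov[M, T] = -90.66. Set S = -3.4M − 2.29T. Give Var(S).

Var(S) = a²·Var(M) + b²·Var(T) + 2ab·Cov[M, T] with a = -3.4, b = -2.29.
= (-3.4)²·106 + (-2.29)²·118.5 + 2·(-3.4)·(-2.29)·(-90.66)
= 1225.36 + 621.42585 + (-1411.75752) = 435.02833.

Var(S) = 435.02833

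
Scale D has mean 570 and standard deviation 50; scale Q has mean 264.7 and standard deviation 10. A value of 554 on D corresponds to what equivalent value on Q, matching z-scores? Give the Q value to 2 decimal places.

Q = 261.50

z = (554 − 570)/50 = -0.32.
Q = 264.7 + z·10 = 264.7 + (554 − 570)·10/50 = 261.50.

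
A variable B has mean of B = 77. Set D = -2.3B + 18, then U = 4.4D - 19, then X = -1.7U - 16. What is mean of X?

mean of D = (-2.3)·77 + 18 = -159.1.
mean of U = 4.4·(-159.1) + (-19) = -719.04.
mean of X = (-1.7)·(-719.04) + (-16) = 1206.368.

mean of X = 1206.368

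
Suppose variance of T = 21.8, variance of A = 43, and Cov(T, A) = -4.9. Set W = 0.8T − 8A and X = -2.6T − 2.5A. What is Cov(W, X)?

Cov(W, X) = 722.536

By bilinearity, Cov(W, X) = ac·variance of T + bd·variance of A + (ad+bc)·Cov(T, A), with a=0.8, b=-8, c=-2.6, d=-2.5.
ac·variance of T = 0.8·(-2.6)·21.8 = -45.344
bd·variance of A = (-8)·(-2.5)·43 = 860
(ad+bc)·Cov(T, A) = (18.8)·(-4.9) = -92.12
Cov(W, X) = -45.344 + 860 + (-92.12) = 722.536.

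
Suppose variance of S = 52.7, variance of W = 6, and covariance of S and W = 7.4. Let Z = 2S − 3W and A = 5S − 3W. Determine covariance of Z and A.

By bilinearity, covariance of Z and A = ac·variance of S + bd·variance of W + (ad+bc)·covariance of S and W, with a=2, b=-3, c=5, d=-3.
ac·variance of S = 2·5·52.7 = 527
bd·variance of W = (-3)·(-3)·6 = 54
(ad+bc)·covariance of S and W = (-21)·7.4 = -155.4
covariance of Z and A = 527 + 54 + (-155.4) = 425.6.

covariance of Z and A = 425.6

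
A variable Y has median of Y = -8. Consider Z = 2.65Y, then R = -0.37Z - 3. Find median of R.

median of Z = 2.65·(-8) = -21.2.
median of R = (-0.37)·(-21.2) + (-3) = 4.844.

median of R = 4.844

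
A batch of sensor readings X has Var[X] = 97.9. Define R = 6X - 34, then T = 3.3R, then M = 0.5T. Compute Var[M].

Var[R] = 6²·97.9 = 3524.4.
Var[T] = 3.3²·3524.4 = 38380.716.
Var[M] = 0.5²·38380.716 = 9595.179.

Var[M] = 9595.179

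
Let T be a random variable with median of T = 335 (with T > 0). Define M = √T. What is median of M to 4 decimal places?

√T is monotone on this domain, so median of M = √(335) ≈ 18.303.

median of M = 18.303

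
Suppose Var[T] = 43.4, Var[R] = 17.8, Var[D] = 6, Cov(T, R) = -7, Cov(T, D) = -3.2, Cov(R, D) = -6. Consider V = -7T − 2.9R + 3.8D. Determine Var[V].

Var[V] = a²·Var[T] + b²·Var[R] + c²·Var[D] + 2ab·Cov(T, R) + 2ac·Cov(T, D) + 2bc·Cov(R, D), with a = -7, b = -2.9, c = 3.8.
= 2126.6 + 149.698 + 86.64 + (-284.2) + 170.24 + 132.24
= 2381.218.

Var[V] = 2381.218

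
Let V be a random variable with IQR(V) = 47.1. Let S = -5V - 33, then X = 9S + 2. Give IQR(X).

IQR(S) = |-5|·47.1 = 235.5.
IQR(X) = |9|·235.5 = 2119.5.

IQR(X) = 2119.5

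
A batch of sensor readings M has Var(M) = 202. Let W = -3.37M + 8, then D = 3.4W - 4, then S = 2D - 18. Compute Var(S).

Var(W) = (-3.37)²·202 = 2294.0938.
Var(D) = 3.4²·2294.0938 = 26519.724328.
Var(S) = 2²·26519.724328 = 106078.897312.

Var(S) = 106078.897312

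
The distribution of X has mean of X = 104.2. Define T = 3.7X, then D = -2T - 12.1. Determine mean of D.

mean of T = 3.7·104.2 = 385.54.
mean of D = (-2)·385.54 + (-12.1) = -783.18.

mean of D = -783.18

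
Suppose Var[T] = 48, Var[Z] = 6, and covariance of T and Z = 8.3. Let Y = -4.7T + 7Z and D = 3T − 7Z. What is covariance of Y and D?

By bilinearity, covariance of Y and D = ac·Var[T] + bd·Var[Z] + (ad+bc)·covariance of T and Z, with a=-4.7, b=7, c=3, d=-7.
ac·Var[T] = (-4.7)·3·48 = -676.8
bd·Var[Z] = 7·(-7)·6 = -294
(ad+bc)·covariance of T and Z = (53.9)·8.3 = 447.37
covariance of Y and D = -676.8 + (-294) + 447.37 = -523.43.

covariance of Y and D = -523.43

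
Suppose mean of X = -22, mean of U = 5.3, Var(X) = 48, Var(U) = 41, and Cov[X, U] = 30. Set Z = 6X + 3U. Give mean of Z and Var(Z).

mean of Z = -116.1, Var(Z) = 3177

mean of Z = 6·mean of X + 3·mean of U = 6·(-22) + 3·5.3 = -116.1.
Var(Z) = a²·Var(X) + b²·Var(U) + 2ab·Cov[X, U] with a = 6, b = 3.
= 6²·48 + 3²·41 + 2·6·3·30
= 1728 + 369 + 1080 = 3177.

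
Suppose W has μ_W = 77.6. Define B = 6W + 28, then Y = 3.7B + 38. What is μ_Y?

μ_B = 6·77.6 + 28 = 493.6.
μ_Y = 3.7·493.6 + 38 = 1864.32.

μ_Y = 1864.32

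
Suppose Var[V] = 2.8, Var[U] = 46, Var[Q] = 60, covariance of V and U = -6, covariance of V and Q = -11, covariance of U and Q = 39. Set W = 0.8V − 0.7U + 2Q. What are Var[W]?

Var[W] = 126.652

Var[W] = a²·Var[V] + b²·Var[U] + c²·Var[Q] + 2ab·covariance of V and U + 2ac·covariance of V and Q + 2bc·covariance of U and Q, with a = 0.8, b = -0.7, c = 2.
= 1.792 + 22.54 + 240 + 6.72 + (-35.2) + (-109.2)
= 126.652.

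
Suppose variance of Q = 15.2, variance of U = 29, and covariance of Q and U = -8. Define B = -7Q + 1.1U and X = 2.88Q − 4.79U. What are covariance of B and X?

covariance of B and X = -752.817

By bilinearity, covariance of B and X = ac·variance of Q + bd·variance of U + (ad+bc)·covariance of Q and U, with a=-7, b=1.1, c=2.88, d=-4.79.
ac·variance of Q = (-7)·2.88·15.2 = -306.432
bd·variance of U = 1.1·(-4.79)·29 = -152.801
(ad+bc)·covariance of Q and U = (36.698)·(-8) = -293.584
covariance of B and X = -306.432 + (-152.801) + (-293.584) = -752.817.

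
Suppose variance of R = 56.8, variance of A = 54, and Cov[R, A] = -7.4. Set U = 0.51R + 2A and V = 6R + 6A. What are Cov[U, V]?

Cov[U, V] = 710.364

By bilinearity, Cov[U, V] = ac·variance of R + bd·variance of A + (ad+bc)·Cov[R, A], with a=0.51, b=2, c=6, d=6.
ac·variance of R = 0.51·6·56.8 = 173.808
bd·variance of A = 2·6·54 = 648
(ad+bc)·Cov[R, A] = (15.06)·(-7.4) = -111.444
Cov[U, V] = 173.808 + 648 + (-111.444) = 710.364.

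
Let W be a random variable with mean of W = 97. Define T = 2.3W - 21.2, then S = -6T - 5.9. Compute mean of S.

mean of T = 2.3·97 + (-21.2) = 201.9.
mean of S = (-6)·201.9 + (-5.9) = -1217.3.

mean of S = -1217.3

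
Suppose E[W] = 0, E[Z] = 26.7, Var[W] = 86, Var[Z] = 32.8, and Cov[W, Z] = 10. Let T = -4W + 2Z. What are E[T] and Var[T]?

E[T] = 53.4, Var[T] = 1347.2

E[T] = (-4)·E[W] + 2·E[Z] = (-4)·0 + 2·26.7 = 53.4.
Var[T] = a²·Var[W] + b²·Var[Z] + 2ab·Cov[W, Z] with a = -4, b = 2.
= (-4)²·86 + 2²·32.8 + 2·(-4)·2·10
= 1376 + 131.2 + (-160) = 1347.2.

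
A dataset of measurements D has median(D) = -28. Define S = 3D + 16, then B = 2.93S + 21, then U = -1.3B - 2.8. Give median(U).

median(S) = 3·(-28) + 16 = -68.
median(B) = 2.93·(-68) + 21 = -178.24.
median(U) = (-1.3)·(-178.24) + (-2.8) = 228.912.

median(U) = 228.912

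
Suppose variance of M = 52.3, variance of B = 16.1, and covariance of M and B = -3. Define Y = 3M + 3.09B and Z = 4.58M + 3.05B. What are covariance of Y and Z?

By bilinearity, covariance of Y and Z = ac·variance of M + bd·variance of B + (ad+bc)·covariance of M and B, with a=3, b=3.09, c=4.58, d=3.05.
ac·variance of M = 3·4.58·52.3 = 718.602
bd·variance of B = 3.09·3.05·16.1 = 151.73445
(ad+bc)·covariance of M and B = (23.3022)·(-3) = -69.9066
covariance of Y and Z = 718.602 + 151.73445 + (-69.9066) = 800.42985.

covariance of Y and Z = 800.42985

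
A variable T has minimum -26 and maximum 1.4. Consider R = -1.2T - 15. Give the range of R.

Range of T = 1.4 − (-26) = 27.4.
Range(R) = |a|·Range(T) = |-1.2|·27.4 = 32.88.

Range(R) = 32.88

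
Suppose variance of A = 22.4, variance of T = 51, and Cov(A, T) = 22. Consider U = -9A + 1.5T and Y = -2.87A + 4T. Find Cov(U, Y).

By bilinearity, Cov(U, Y) = ac·variance of A + bd·variance of T + (ad+bc)·Cov(A, T), with a=-9, b=1.5, c=-2.87, d=4.
ac·variance of A = (-9)·(-2.87)·22.4 = 578.592
bd·variance of T = 1.5·4·51 = 306
(ad+bc)·Cov(A, T) = (-40.305)·22 = -886.71
Cov(U, Y) = 578.592 + 306 + (-886.71) = -2.118.

Cov(U, Y) = -2.118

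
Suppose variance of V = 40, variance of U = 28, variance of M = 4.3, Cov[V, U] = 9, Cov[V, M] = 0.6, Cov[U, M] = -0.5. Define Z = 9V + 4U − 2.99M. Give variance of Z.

variance of Z = a²·variance of V + b²·variance of U + c²·variance of M + 2ab·Cov[V, U] + 2ac·Cov[V, M] + 2bc·Cov[U, M], with a = 9, b = 4, c = -2.99.
= 3240 + 448 + 38.44243 + 648 + (-32.292) + 11.96
= 4354.11043.

variance of Z = 4354.11043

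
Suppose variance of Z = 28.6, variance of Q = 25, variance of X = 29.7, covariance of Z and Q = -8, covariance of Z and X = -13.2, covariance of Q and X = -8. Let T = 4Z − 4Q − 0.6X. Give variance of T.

variance of T = a²·variance of Z + b²·variance of Q + c²·variance of X + 2ab·covariance of Z and Q + 2ac·covariance of Z and X + 2bc·covariance of Q and X, with a = 4, b = -4, c = -0.6.
= 457.6 + 400 + 10.692 + 256 + 63.36 + (-38.4)
= 1149.252.

variance of T = 1149.252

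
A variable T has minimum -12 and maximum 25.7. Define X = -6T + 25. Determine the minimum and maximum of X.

a = -6 < 0, so order reverses: min(X) = a·max(T)+b = (-6)·25.7 + 25 = -129.2; max(X) = a·min(T)+b = (-6)·(-12) + 25 = 97.

min(X) = -129.2, max(X) = 97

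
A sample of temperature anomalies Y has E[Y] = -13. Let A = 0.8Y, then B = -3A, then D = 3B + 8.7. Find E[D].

E[D] = 102.3

E[A] = 0.8·(-13) = -10.4.
E[B] = (-3)·(-10.4) = 31.2.
E[D] = 3·31.2 + 8.7 = 102.3.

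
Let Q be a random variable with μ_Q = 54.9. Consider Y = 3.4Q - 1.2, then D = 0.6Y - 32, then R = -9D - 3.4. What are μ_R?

μ_Y = 3.4·54.9 + (-1.2) = 185.46.
μ_D = 0.6·185.46 + (-32) = 79.276.
μ_R = (-9)·79.276 + (-3.4) = -716.884.

μ_R = -716.884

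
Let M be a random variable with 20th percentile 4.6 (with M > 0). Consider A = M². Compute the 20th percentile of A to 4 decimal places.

M² is increasing, so P_{20}(A) = g(P_{20}(M)) = 21.16.

20th percentile of A = 21.16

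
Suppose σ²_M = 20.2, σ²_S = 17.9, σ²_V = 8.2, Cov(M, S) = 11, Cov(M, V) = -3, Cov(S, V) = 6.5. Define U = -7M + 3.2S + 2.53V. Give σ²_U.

σ²_U = 944.29138

σ²_U = a²·σ²_M + b²·σ²_S + c²·σ²_V + 2ab·Cov(M, S) + 2ac·Cov(M, V) + 2bc·Cov(S, V), with a = -7, b = 3.2, c = 2.53.
= 989.8 + 183.296 + 52.48738 + (-492.8) + 106.26 + 105.248
= 944.29138.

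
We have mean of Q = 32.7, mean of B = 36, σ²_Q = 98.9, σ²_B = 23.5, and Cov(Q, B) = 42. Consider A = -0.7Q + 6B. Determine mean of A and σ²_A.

mean of A = 193.11, σ²_A = 541.661

mean of A = (-0.7)·mean of Q + 6·mean of B = (-0.7)·32.7 + 6·36 = 193.11.
σ²_A = a²·σ²_Q + b²·σ²_B + 2ab·Cov(Q, B) with a = -0.7, b = 6.
= (-0.7)²·98.9 + 6²·23.5 + 2·(-0.7)·6·42
= 48.461 + 846 + (-352.8) = 541.661.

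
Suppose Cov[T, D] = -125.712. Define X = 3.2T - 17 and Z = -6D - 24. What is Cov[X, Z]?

Cov[X, Z] = a·c·Cov[T, D] = 3.2·(-6)·(-125.712) = 2413.6704. Additive constants drop out.

Cov[X, Z] = 2413.6704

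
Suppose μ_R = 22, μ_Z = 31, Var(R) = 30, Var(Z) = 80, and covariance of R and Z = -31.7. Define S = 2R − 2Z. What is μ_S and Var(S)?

μ_S = 2·μ_R + (-2)·μ_Z = 2·22 + (-2)·31 = -18.
Var(S) = a²·Var(R) + b²·Var(Z) + 2ab·covariance of R and Z with a = 2, b = -2.
= 2²·30 + (-2)²·80 + 2·2·(-2)·(-31.7)
= 120 + 320 + 253.6 = 693.6.

μ_S = -18, Var(S) = 693.6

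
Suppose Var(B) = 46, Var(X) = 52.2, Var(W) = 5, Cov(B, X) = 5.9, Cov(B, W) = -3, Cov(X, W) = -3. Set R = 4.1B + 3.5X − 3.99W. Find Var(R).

Var(R) = 1843.5845

Var(R) = a²·Var(B) + b²·Var(X) + c²·Var(W) + 2ab·Cov(B, X) + 2ac·Cov(B, W) + 2bc·Cov(X, W), with a = 4.1, b = 3.5, c = -3.99.
= 773.26 + 639.45 + 79.6005 + 169.33 + 98.154 + 83.79
= 1843.5845.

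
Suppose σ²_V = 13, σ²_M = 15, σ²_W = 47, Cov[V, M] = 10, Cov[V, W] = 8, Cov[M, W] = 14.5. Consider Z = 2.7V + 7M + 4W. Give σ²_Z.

σ²_Z = a²·σ²_V + b²·σ²_M + c²·σ²_W + 2ab·Cov[V, M] + 2ac·Cov[V, W] + 2bc·Cov[M, W], with a = 2.7, b = 7, c = 4.
= 94.77 + 735 + 752 + 378 + 172.8 + 812
= 2944.57.

σ²_Z = 2944.57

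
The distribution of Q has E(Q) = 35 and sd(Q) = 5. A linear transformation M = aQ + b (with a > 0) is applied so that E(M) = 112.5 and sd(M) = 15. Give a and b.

a = 3, b = 7.5

sd(M) = a·sd(Q) (a > 0), so a = 15/5 = 3.
E(M) = a·E(Q) + b, so b = 112.5 − 3·35 = 7.5.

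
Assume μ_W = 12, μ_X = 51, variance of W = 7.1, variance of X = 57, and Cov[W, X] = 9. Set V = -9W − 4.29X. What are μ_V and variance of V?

μ_V = -326.79, variance of V = 2319.1137

μ_V = (-9)·μ_W + (-4.29)·μ_X = (-9)·12 + (-4.29)·51 = -326.79.
variance of V = a²·variance of W + b²·variance of X + 2ab·Cov[W, X] with a = -9, b = -4.29.
= (-9)²·7.1 + (-4.29)²·57 + 2·(-9)·(-4.29)·9
= 575.1 + 1049.0337 + 694.98 = 2319.1137.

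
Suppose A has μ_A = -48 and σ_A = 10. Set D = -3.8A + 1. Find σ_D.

D = -3.8A + 1 is linear with a = -3.8, b = 1.
σ_D = |a|·σ_A = |-3.8|·10 = 38.

σ_D = 38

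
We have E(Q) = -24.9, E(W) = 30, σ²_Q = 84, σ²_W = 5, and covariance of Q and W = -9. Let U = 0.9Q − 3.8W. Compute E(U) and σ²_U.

E(U) = 0.9·E(Q) + (-3.8)·E(W) = 0.9·(-24.9) + (-3.8)·30 = -136.41.
σ²_U = a²·σ²_Q + b²·σ²_W + 2ab·covariance of Q and W with a = 0.9, b = -3.8.
= 0.9²·84 + (-3.8)²·5 + 2·0.9·(-3.8)·(-9)
= 68.04 + 72.2 + 61.56 = 201.8.

E(U) = -136.41, σ²_U = 201.8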